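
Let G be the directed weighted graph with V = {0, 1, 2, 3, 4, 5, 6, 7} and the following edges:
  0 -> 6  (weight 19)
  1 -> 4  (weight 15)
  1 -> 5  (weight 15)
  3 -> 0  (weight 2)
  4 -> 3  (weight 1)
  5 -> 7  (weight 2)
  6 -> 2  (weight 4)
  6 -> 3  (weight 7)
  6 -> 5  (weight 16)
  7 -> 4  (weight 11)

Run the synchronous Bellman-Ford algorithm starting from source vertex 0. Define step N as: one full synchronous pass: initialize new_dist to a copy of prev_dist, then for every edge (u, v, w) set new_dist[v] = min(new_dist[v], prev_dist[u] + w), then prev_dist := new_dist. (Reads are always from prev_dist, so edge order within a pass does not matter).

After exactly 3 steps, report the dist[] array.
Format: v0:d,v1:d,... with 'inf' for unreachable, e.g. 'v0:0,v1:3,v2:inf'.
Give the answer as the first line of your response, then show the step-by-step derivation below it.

v0:0,v1:inf,v2:23,v3:26,v4:inf,v5:35,v6:19,v7:37

step 1: dist = v0:0,v1:inf,v2:inf,v3:inf,v4:inf,v5:inf,v6:19,v7:inf
step 2: dist = v0:0,v1:inf,v2:23,v3:26,v4:inf,v5:35,v6:19,v7:inf
step 3: dist = v0:0,v1:inf,v2:23,v3:26,v4:inf,v5:35,v6:19,v7:37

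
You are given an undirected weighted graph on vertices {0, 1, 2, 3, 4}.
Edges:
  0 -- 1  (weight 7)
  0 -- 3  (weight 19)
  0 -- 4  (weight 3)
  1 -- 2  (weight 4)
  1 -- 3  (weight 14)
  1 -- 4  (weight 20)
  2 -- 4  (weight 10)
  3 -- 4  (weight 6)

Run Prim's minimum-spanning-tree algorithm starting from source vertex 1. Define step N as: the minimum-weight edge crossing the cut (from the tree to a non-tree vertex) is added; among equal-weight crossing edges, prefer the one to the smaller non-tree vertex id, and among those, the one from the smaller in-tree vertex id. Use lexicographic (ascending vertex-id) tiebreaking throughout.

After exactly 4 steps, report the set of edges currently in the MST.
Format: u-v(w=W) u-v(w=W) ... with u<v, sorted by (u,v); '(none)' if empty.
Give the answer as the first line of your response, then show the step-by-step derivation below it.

0-1(w=7) 0-4(w=3) 1-2(w=4) 3-4(w=6)

step 1: add edge 1-2 (w=4); MST = {1-2(w=4)}
step 2: add edge 0-1 (w=7); MST = {0-1(w=7) 1-2(w=4)}
step 3: add edge 0-4 (w=3); MST = {0-1(w=7) 0-4(w=3) 1-2(w=4)}
step 4: add edge 3-4 (w=6); MST = {0-1(w=7) 0-4(w=3) 1-2(w=4) 3-4(w=6)}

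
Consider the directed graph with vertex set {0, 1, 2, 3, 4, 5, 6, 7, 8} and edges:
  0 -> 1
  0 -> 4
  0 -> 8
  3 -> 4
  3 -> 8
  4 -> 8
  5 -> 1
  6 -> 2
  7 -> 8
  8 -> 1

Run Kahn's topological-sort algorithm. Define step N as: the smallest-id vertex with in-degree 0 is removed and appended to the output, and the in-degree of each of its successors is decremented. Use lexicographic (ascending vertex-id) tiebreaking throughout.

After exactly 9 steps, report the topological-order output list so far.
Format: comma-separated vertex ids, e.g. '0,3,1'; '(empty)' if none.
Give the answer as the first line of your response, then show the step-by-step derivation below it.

0,3,4,5,6,2,7,8,1

step 1: output 0; order=[0]; indeg=(0,2,1,0,1,0,0,0,3)
step 2: output 3; order=[0,3]; indeg=(0,2,1,0,0,0,0,0,2)
step 3: output 4; order=[0,3,4]; indeg=(0,2,1,0,0,0,0,0,1)
step 4: output 5; order=[0,3,4,5]; indeg=(0,1,1,0,0,0,0,0,1)
step 5: output 6; order=[0,3,4,5,6]; indeg=(0,1,0,0,0,0,0,0,1)
step 6: output 2; order=[0,3,4,5,6,2]; indeg=(0,1,0,0,0,0,0,0,1)
step 7: output 7; order=[0,3,4,5,6,2,7]; indeg=(0,1,0,0,0,0,0,0,0)
step 8: output 8; order=[0,3,4,5,6,2,7,8]; indeg=(0,0,0,0,0,0,0,0,0)
step 9: output 1; order=[0,3,4,5,6,2,7,8,1]; indeg=(0,0,0,0,0,0,0,0,0)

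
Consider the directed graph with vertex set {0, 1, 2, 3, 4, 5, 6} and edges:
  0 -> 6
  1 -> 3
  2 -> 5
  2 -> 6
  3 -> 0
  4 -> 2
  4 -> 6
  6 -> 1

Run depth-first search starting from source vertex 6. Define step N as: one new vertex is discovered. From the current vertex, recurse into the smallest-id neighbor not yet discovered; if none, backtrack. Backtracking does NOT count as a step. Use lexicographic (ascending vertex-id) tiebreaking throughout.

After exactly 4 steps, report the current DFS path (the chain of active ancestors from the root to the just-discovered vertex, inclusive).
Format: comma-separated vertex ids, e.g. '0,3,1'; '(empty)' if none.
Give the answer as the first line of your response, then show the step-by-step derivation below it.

6,1,3,0

step 1: discover 6; path=6; order=6
step 2: discover 1; path=6>1; order=6,1
step 3: discover 3; path=6>1>3; order=6,1,3
step 4: discover 0; path=6>1>3>0; order=6,1,3,0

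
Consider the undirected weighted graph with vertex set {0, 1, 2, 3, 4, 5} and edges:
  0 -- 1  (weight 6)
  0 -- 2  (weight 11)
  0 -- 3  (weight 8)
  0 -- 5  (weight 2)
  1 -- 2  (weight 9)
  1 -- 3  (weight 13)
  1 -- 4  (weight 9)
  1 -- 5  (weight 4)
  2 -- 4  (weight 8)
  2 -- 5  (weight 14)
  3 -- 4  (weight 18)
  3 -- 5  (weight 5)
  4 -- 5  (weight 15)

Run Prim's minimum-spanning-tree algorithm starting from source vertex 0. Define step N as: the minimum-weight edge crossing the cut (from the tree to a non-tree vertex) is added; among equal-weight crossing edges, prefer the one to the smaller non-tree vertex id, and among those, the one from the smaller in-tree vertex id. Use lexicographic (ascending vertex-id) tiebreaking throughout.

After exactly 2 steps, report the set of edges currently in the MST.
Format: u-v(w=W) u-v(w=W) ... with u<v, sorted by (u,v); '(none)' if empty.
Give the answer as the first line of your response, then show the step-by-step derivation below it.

0-5(w=2) 1-5(w=4)

step 1: add edge 0-5 (w=2); MST = {0-5(w=2)}
step 2: add edge 1-5 (w=4); MST = {0-5(w=2) 1-5(w=4)}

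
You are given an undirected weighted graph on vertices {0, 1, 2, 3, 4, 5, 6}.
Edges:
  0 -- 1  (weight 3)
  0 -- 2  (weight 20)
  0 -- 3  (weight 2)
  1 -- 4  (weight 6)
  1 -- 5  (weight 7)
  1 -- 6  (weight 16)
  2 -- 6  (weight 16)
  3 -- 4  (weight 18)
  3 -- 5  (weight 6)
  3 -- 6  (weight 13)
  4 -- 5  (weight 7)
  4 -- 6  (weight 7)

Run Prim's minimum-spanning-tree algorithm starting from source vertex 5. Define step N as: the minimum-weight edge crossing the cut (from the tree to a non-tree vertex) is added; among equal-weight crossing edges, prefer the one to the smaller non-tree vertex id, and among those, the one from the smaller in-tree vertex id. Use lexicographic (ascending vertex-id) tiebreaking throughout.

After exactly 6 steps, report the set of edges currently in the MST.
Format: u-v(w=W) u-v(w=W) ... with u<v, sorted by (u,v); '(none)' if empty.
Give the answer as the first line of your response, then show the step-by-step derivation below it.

0-1(w=3) 0-3(w=2) 1-4(w=6) 2-6(w=16) 3-5(w=6) 4-6(w=7)

step 1: add edge 3-5 (w=6); MST = {3-5(w=6)}
step 2: add edge 0-3 (w=2); MST = {0-3(w=2) 3-5(w=6)}
step 3: add edge 0-1 (w=3); MST = {0-1(w=3) 0-3(w=2) 3-5(w=6)}
step 4: add edge 1-4 (w=6); MST = {0-1(w=3) 0-3(w=2) 1-4(w=6) 3-5(w=6)}
step 5: add edge 4-6 (w=7); MST = {0-1(w=3) 0-3(w=2) 1-4(w=6) 3-5(w=6) 4-6(w=7)}
step 6: add edge 2-6 (w=16); MST = {0-1(w=3) 0-3(w=2) 1-4(w=6) 2-6(w=16) 3-5(w=6) 4-6(w=7)}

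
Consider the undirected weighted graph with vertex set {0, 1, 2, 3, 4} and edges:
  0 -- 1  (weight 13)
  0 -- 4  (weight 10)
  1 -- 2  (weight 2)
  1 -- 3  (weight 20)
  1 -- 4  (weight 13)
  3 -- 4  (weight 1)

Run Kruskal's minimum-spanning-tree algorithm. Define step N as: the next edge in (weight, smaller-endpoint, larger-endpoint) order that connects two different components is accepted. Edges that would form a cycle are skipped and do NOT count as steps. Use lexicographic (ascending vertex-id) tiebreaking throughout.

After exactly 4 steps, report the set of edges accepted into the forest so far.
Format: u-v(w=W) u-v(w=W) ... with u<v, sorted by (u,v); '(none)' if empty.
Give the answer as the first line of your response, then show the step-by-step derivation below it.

0-1(w=13) 0-4(w=10) 1-2(w=2) 3-4(w=1)

step 1: add edge 3-4 (w=1); MST = {3-4(w=1)}
step 2: add edge 1-2 (w=2); MST = {1-2(w=2) 3-4(w=1)}
step 3: add edge 0-4 (w=10); MST = {0-4(w=10) 1-2(w=2) 3-4(w=1)}
step 4: add edge 0-1 (w=13); MST = {0-1(w=13) 0-4(w=10) 1-2(w=2) 3-4(w=1)}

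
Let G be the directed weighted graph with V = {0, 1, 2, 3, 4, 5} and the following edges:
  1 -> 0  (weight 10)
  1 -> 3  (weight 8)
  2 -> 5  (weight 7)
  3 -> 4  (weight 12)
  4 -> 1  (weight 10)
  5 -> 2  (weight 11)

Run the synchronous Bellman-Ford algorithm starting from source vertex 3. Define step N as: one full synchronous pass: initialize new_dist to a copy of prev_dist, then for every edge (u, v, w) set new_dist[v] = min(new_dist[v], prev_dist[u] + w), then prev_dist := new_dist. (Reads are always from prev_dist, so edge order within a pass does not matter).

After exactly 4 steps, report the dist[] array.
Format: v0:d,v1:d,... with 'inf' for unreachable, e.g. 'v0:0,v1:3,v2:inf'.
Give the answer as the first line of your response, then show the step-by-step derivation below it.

v0:32,v1:22,v2:inf,v3:0,v4:12,v5:inf

step 1: dist = v0:inf,v1:inf,v2:inf,v3:0,v4:12,v5:inf
step 2: dist = v0:inf,v1:22,v2:inf,v3:0,v4:12,v5:inf
step 3: dist = v0:32,v1:22,v2:inf,v3:0,v4:12,v5:inf
step 4: dist = v0:32,v1:22,v2:inf,v3:0,v4:12,v5:inf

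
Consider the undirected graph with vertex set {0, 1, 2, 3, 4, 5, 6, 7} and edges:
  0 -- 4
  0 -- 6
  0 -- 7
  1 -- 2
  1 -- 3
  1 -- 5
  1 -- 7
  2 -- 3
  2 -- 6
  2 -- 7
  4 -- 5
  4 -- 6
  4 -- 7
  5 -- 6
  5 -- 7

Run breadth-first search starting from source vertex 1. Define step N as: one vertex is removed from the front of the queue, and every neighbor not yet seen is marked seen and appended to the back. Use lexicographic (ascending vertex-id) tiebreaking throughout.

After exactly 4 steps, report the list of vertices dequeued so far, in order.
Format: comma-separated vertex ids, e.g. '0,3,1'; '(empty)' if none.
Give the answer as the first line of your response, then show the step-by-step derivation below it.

1,2,3,5

step 1: dequeue 1; queue=[2,3,5,7]; order=1
step 2: dequeue 2; queue=[3,5,7,6]; order=1,2
step 3: dequeue 3; queue=[5,7,6]; order=1,2,3
step 4: dequeue 5; queue=[7,6,4]; order=1,2,3,5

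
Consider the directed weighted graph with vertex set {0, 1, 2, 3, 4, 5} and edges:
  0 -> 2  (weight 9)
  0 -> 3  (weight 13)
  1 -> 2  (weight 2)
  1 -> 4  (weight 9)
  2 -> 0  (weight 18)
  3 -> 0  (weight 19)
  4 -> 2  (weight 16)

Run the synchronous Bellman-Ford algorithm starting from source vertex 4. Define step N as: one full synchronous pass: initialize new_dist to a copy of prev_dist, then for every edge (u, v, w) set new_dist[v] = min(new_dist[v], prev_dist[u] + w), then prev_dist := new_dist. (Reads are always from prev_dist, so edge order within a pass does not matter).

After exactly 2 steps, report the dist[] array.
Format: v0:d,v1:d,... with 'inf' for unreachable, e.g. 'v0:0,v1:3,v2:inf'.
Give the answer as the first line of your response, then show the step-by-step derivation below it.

v0:34,v1:inf,v2:16,v3:inf,v4:0,v5:inf

step 1: dist = v0:inf,v1:inf,v2:16,v3:inf,v4:0,v5:inf
step 2: dist = v0:34,v1:inf,v2:16,v3:inf,v4:0,v5:inf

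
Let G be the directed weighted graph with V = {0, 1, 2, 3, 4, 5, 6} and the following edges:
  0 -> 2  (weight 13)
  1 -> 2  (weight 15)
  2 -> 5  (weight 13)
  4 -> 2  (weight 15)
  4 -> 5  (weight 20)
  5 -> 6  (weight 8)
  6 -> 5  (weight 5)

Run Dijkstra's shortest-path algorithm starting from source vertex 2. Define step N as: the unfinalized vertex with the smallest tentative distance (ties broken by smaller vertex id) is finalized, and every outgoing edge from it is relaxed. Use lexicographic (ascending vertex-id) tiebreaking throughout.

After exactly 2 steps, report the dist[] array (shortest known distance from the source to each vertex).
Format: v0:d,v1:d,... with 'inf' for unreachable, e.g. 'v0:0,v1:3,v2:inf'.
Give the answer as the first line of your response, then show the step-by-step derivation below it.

v0:inf,v1:inf,v2:0,v3:inf,v4:inf,v5:13,v6:21

step 1: dist = v0:inf,v1:inf,v2:0,v3:inf,v4:inf,v5:13,v6:inf
step 2: dist = v0:inf,v1:inf,v2:0,v3:inf,v4:inf,v5:13,v6:21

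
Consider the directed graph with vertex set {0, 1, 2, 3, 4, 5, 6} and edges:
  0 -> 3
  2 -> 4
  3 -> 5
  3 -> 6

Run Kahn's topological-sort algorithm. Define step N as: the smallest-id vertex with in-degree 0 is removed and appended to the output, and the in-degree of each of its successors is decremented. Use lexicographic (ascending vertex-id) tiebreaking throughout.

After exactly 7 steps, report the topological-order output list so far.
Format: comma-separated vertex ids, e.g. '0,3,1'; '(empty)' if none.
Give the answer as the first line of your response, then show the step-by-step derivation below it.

0,1,2,3,4,5,6

step 1: output 0; order=[0]; indeg=(0,0,0,0,1,1,1)
step 2: output 1; order=[0,1]; indeg=(0,0,0,0,1,1,1)
step 3: output 2; order=[0,1,2]; indeg=(0,0,0,0,0,1,1)
step 4: output 3; order=[0,1,2,3]; indeg=(0,0,0,0,0,0,0)
step 5: output 4; order=[0,1,2,3,4]; indeg=(0,0,0,0,0,0,0)
step 6: output 5; order=[0,1,2,3,4,5]; indeg=(0,0,0,0,0,0,0)
step 7: output 6; order=[0,1,2,3,4,5,6]; indeg=(0,0,0,0,0,0,0)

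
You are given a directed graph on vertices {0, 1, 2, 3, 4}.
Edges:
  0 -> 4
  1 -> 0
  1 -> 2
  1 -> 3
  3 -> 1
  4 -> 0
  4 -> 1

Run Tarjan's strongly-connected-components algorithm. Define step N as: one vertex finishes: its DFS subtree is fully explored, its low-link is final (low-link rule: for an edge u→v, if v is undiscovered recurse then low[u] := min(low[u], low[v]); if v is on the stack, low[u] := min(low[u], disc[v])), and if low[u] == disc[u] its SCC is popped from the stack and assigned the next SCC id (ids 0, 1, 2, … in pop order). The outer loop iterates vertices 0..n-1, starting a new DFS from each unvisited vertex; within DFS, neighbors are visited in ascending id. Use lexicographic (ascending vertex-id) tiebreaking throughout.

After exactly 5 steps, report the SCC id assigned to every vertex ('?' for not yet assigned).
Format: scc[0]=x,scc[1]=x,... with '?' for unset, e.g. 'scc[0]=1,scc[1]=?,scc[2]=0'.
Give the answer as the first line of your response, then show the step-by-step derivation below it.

scc[0]=1,scc[1]=1,scc[2]=0,scc[3]=1,scc[4]=1

step 1: low=(low[0]=0,low[1]=0,low[2]=3,low[3]=?,low[4]=0); scc=(scc[0]=?,scc[1]=?,scc[2]=0,scc[3]=?,scc[4]=?)
step 2: low=(low[0]=0,low[1]=0,low[2]=3,low[3]=2,low[4]=0); scc=(scc[0]=?,scc[1]=?,scc[2]=0,scc[3]=?,scc[4]=?)
step 3: low=(low[0]=0,low[1]=0,low[2]=3,low[3]=2,low[4]=0); scc=(scc[0]=?,scc[1]=?,scc[2]=0,scc[3]=?,scc[4]=?)
step 4: low=(low[0]=0,low[1]=0,low[2]=3,low[3]=2,low[4]=0); scc=(scc[0]=?,scc[1]=?,scc[2]=0,scc[3]=?,scc[4]=?)
step 5: low=(low[0]=0,low[1]=0,low[2]=3,low[3]=2,low[4]=0); scc=(scc[0]=1,scc[1]=1,scc[2]=0,scc[3]=1,scc[4]=1)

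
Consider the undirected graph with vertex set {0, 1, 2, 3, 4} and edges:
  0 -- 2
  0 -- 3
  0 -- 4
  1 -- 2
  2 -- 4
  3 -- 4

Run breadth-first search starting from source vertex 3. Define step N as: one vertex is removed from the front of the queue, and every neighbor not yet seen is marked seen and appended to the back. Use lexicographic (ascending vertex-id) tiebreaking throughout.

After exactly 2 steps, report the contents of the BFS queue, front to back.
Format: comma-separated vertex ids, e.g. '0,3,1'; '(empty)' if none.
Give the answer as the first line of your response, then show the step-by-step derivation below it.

4,2

step 1: dequeue 3; queue=[0,4]; order=3
step 2: dequeue 0; queue=[4,2]; order=3,0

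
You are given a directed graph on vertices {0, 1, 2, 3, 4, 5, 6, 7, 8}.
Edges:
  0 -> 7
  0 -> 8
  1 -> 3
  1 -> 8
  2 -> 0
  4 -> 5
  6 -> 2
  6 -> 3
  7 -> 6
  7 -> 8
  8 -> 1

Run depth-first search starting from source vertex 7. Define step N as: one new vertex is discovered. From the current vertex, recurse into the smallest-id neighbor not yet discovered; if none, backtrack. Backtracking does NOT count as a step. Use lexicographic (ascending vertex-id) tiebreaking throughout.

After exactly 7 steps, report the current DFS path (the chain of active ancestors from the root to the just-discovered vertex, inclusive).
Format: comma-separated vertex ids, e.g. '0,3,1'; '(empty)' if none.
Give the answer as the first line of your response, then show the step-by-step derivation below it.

7,6,2,0,8,1,3

step 1: discover 7; path=7; order=7
step 2: discover 6; path=7>6; order=7,6
step 3: discover 2; path=7>6>2; order=7,6,2
step 4: discover 0; path=7>6>2>0; order=7,6,2,0
step 5: discover 8; path=7>6>2>0>8; order=7,6,2,0,8
step 6: discover 1; path=7>6>2>0>8>1; order=7,6,2,0,8,1
step 7: discover 3; path=7>6>2>0>8>1>3; order=7,6,2,0,8,1,3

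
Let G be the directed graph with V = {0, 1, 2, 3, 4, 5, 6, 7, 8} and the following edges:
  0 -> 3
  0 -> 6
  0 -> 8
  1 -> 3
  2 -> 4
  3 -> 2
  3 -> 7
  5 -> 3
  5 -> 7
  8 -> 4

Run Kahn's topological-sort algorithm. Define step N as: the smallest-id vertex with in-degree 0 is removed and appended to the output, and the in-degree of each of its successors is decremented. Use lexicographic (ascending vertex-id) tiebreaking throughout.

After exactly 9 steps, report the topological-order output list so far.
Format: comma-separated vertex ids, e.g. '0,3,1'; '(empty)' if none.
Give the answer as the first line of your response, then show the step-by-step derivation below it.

0,1,5,3,2,6,7,8,4

step 1: output 0; order=[0]; indeg=(0,0,1,2,2,0,0,2,0)
step 2: output 1; order=[0,1]; indeg=(0,0,1,1,2,0,0,2,0)
step 3: output 5; order=[0,1,5]; indeg=(0,0,1,0,2,0,0,1,0)
step 4: output 3; order=[0,1,5,3]; indeg=(0,0,0,0,2,0,0,0,0)
step 5: output 2; order=[0,1,5,3,2]; indeg=(0,0,0,0,1,0,0,0,0)
step 6: output 6; order=[0,1,5,3,2,6]; indeg=(0,0,0,0,1,0,0,0,0)
step 7: output 7; order=[0,1,5,3,2,6,7]; indeg=(0,0,0,0,1,0,0,0,0)
step 8: output 8; order=[0,1,5,3,2,6,7,8]; indeg=(0,0,0,0,0,0,0,0,0)
step 9: output 4; order=[0,1,5,3,2,6,7,8,4]; indeg=(0,0,0,0,0,0,0,0,0)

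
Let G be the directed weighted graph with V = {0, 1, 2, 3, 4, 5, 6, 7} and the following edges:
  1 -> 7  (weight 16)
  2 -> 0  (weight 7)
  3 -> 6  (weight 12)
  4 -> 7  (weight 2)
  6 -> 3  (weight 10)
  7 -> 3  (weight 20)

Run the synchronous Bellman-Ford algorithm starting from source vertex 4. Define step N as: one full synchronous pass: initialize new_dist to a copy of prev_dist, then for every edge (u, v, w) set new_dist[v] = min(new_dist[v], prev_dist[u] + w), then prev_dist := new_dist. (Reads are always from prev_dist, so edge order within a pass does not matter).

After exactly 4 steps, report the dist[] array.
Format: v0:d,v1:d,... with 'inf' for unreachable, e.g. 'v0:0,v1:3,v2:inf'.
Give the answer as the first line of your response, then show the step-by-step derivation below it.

v0:inf,v1:inf,v2:inf,v3:22,v4:0,v5:inf,v6:34,v7:2

step 1: dist = v0:inf,v1:inf,v2:inf,v3:inf,v4:0,v5:inf,v6:inf,v7:2
step 2: dist = v0:inf,v1:inf,v2:inf,v3:22,v4:0,v5:inf,v6:inf,v7:2
step 3: dist = v0:inf,v1:inf,v2:inf,v3:22,v4:0,v5:inf,v6:34,v7:2
step 4: dist = v0:inf,v1:inf,v2:inf,v3:22,v4:0,v5:inf,v6:34,v7:2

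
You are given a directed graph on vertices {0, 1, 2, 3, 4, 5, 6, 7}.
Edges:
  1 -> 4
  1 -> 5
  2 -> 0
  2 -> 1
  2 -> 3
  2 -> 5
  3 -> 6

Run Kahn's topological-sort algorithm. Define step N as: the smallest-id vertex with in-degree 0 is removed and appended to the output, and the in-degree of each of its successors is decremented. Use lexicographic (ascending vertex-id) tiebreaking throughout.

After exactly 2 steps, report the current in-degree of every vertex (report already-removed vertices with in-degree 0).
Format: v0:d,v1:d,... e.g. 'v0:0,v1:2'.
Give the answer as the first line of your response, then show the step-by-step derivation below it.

v0:0,v1:0,v2:0,v3:0,v4:1,v5:1,v6:1,v7:0

step 1: output 2; order=[2]; indeg=(0,0,0,0,1,1,1,0)
step 2: output 0; order=[2,0]; indeg=(0,0,0,0,1,1,1,0)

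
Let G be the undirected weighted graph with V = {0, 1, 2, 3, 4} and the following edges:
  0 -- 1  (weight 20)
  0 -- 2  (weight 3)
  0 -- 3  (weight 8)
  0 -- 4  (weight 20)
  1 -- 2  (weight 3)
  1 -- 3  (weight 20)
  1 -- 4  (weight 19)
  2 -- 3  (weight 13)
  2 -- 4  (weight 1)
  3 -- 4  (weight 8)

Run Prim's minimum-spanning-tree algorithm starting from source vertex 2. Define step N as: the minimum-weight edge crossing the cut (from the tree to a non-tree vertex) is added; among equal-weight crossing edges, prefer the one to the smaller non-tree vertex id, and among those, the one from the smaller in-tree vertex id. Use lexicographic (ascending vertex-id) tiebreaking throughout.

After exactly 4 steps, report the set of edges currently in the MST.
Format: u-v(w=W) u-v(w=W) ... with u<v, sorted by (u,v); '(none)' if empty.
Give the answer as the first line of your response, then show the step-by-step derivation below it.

0-2(w=3) 0-3(w=8) 1-2(w=3) 2-4(w=1)

step 1: add edge 2-4 (w=1); MST = {2-4(w=1)}
step 2: add edge 0-2 (w=3); MST = {0-2(w=3) 2-4(w=1)}
step 3: add edge 1-2 (w=3); MST = {0-2(w=3) 1-2(w=3) 2-4(w=1)}
step 4: add edge 0-3 (w=8); MST = {0-2(w=3) 0-3(w=8) 1-2(w=3) 2-4(w=1)}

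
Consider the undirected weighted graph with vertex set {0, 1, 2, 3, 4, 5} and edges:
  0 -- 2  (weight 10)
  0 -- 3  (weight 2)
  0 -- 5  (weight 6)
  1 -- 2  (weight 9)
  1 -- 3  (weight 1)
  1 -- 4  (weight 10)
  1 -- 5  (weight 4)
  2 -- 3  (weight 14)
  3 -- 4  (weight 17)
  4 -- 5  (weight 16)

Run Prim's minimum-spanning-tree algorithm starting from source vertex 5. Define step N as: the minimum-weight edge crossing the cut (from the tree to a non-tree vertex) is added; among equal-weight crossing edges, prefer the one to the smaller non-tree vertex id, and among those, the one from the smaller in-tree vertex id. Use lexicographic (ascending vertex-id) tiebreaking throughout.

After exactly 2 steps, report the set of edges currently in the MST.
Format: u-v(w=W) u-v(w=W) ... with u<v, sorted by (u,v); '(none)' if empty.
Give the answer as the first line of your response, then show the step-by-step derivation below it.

1-3(w=1) 1-5(w=4)

step 1: add edge 1-5 (w=4); MST = {1-5(w=4)}
step 2: add edge 1-3 (w=1); MST = {1-3(w=1) 1-5(w=4)}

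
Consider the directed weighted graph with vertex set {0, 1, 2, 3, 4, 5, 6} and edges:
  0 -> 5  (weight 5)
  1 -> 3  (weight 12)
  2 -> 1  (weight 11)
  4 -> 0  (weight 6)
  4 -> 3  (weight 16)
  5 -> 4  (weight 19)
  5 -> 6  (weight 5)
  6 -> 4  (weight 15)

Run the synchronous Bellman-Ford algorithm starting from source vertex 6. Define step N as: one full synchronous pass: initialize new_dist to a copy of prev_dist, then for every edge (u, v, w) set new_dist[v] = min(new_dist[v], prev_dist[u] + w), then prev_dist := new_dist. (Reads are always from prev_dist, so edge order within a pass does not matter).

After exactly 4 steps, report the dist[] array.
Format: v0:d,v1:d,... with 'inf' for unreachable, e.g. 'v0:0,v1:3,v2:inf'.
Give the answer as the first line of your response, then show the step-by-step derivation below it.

v0:21,v1:inf,v2:inf,v3:31,v4:15,v5:26,v6:0

step 1: dist = v0:inf,v1:inf,v2:inf,v3:inf,v4:15,v5:inf,v6:0
step 2: dist = v0:21,v1:inf,v2:inf,v3:31,v4:15,v5:inf,v6:0
step 3: dist = v0:21,v1:inf,v2:inf,v3:31,v4:15,v5:26,v6:0
step 4: dist = v0:21,v1:inf,v2:inf,v3:31,v4:15,v5:26,v6:0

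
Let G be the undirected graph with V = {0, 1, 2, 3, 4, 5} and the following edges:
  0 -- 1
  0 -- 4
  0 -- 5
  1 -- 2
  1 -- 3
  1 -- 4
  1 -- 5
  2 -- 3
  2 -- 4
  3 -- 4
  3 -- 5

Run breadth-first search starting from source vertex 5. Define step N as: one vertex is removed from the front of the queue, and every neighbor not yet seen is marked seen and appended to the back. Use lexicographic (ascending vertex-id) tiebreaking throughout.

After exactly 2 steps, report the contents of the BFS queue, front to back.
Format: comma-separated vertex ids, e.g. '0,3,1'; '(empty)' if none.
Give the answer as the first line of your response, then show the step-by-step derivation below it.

1,3,4

step 1: dequeue 5; queue=[0,1,3]; order=5
step 2: dequeue 0; queue=[1,3,4]; order=5,0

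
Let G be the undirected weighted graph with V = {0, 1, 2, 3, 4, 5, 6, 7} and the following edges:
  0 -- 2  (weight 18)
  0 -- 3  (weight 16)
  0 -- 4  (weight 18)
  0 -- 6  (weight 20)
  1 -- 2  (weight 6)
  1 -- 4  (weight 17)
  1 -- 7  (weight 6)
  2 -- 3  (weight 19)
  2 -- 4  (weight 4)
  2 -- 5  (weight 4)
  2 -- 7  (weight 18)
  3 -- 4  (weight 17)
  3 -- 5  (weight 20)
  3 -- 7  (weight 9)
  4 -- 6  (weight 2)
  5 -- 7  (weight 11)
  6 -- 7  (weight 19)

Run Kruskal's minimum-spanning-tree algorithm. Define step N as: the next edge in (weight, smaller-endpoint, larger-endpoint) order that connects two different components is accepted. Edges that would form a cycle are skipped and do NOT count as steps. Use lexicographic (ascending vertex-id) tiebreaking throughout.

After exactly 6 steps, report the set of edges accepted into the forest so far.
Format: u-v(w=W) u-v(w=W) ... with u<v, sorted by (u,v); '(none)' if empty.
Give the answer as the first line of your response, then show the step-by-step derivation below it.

1-2(w=6) 1-7(w=6) 2-4(w=4) 2-5(w=4) 3-7(w=9) 4-6(w=2)

step 1: add edge 4-6 (w=2); MST = {4-6(w=2)}
step 2: add edge 2-4 (w=4); MST = {2-4(w=4) 4-6(w=2)}
step 3: add edge 2-5 (w=4); MST = {2-4(w=4) 2-5(w=4) 4-6(w=2)}
step 4: add edge 1-2 (w=6); MST = {1-2(w=6) 2-4(w=4) 2-5(w=4) 4-6(w=2)}
step 5: add edge 1-7 (w=6); MST = {1-2(w=6) 1-7(w=6) 2-4(w=4) 2-5(w=4) 4-6(w=2)}
step 6: add edge 3-7 (w=9); MST = {1-2(w=6) 1-7(w=6) 2-4(w=4) 2-5(w=4) 3-7(w=9) 4-6(w=2)}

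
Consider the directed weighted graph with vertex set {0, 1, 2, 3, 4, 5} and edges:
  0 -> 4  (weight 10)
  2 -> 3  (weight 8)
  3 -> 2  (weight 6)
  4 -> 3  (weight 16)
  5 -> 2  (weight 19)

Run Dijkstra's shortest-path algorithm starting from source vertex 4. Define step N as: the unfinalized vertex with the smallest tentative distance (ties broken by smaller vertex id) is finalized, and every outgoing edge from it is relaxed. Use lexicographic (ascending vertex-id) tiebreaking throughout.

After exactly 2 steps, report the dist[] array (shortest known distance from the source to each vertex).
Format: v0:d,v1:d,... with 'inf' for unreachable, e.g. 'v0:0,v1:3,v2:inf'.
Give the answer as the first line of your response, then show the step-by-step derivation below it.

v0:inf,v1:inf,v2:22,v3:16,v4:0,v5:inf

step 1: dist = v0:inf,v1:inf,v2:inf,v3:16,v4:0,v5:inf
step 2: dist = v0:inf,v1:inf,v2:22,v3:16,v4:0,v5:inf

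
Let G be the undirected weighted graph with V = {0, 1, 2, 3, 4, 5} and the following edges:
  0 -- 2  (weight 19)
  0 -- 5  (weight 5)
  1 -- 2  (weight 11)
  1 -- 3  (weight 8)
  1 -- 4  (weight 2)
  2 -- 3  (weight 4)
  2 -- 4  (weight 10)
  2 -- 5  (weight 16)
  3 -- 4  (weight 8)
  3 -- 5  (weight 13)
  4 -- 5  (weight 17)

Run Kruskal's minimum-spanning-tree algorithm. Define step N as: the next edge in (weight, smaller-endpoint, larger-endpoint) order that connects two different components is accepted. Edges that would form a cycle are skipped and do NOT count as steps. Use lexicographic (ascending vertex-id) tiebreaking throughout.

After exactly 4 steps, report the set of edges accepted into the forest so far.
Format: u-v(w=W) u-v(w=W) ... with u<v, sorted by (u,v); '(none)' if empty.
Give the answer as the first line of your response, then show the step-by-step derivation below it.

0-5(w=5) 1-3(w=8) 1-4(w=2) 2-3(w=4)

step 1: add edge 1-4 (w=2); MST = {1-4(w=2)}
step 2: add edge 2-3 (w=4); MST = {1-4(w=2) 2-3(w=4)}
step 3: add edge 0-5 (w=5); MST = {0-5(w=5) 1-4(w=2) 2-3(w=4)}
step 4: add edge 1-3 (w=8); MST = {0-5(w=5) 1-3(w=8) 1-4(w=2) 2-3(w=4)}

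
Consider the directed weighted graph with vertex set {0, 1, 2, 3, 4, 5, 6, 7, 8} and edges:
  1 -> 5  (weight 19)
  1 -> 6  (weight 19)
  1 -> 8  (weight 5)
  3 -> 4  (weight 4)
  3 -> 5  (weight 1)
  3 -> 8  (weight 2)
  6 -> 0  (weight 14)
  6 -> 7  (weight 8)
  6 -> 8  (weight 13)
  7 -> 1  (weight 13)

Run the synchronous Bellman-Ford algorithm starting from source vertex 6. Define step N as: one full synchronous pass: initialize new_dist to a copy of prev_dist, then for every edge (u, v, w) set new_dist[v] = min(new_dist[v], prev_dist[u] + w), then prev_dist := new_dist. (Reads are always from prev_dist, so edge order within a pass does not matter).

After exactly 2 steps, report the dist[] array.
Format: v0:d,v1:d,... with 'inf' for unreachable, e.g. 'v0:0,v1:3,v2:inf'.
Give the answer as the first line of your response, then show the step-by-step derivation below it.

v0:14,v1:21,v2:inf,v3:inf,v4:inf,v5:inf,v6:0,v7:8,v8:13

step 1: dist = v0:14,v1:inf,v2:inf,v3:inf,v4:inf,v5:inf,v6:0,v7:8,v8:13
step 2: dist = v0:14,v1:21,v2:inf,v3:inf,v4:inf,v5:inf,v6:0,v7:8,v8:13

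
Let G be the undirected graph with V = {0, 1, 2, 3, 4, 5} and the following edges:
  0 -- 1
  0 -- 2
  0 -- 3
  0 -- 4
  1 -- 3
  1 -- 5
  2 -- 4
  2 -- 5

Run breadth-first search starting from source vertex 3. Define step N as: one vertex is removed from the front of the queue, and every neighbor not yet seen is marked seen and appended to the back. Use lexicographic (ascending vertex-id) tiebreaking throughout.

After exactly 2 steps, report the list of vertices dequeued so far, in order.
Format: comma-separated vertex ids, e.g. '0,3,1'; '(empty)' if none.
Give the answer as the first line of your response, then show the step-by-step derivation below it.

3,0

step 1: dequeue 3; queue=[0,1]; order=3
step 2: dequeue 0; queue=[1,2,4]; order=3,0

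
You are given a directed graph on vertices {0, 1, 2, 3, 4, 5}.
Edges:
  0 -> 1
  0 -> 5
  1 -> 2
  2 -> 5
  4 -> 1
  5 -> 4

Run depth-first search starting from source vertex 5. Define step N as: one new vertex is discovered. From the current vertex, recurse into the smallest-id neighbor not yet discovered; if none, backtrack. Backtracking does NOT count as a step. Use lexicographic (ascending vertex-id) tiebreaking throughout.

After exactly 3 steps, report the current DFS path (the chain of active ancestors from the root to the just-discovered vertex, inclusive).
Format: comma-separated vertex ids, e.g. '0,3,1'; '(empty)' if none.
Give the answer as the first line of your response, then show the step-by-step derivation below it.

5,4,1

step 1: discover 5; path=5; order=5
step 2: discover 4; path=5>4; order=5,4
step 3: discover 1; path=5>4>1; order=5,4,1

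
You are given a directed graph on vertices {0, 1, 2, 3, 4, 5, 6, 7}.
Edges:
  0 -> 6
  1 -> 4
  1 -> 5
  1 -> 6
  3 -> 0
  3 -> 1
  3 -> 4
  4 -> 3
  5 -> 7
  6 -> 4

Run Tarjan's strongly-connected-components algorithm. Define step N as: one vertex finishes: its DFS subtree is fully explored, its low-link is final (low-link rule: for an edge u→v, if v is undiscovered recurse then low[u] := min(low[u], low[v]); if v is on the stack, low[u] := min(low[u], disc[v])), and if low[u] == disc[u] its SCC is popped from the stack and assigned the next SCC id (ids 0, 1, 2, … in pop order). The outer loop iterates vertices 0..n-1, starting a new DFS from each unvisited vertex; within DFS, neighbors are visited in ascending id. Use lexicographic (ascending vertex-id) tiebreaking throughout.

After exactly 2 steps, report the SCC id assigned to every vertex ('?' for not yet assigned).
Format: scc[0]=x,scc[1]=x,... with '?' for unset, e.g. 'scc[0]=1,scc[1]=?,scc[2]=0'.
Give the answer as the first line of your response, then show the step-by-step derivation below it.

scc[0]=?,scc[1]=?,scc[2]=?,scc[3]=?,scc[4]=?,scc[5]=1,scc[6]=?,scc[7]=0

step 1: low=(low[0]=0,low[1]=2,low[2]=?,low[3]=0,low[4]=2,low[5]=5,low[6]=1,low[7]=6); scc=(scc[0]=?,scc[1]=?,scc[2]=?,scc[3]=?,scc[4]=?,scc[5]=?,scc[6]=?,scc[7]=0)
step 2: low=(low[0]=0,low[1]=2,low[2]=?,low[3]=0,low[4]=2,low[5]=5,low[6]=1,low[7]=6); scc=(scc[0]=?,scc[1]=?,scc[2]=?,scc[3]=?,scc[4]=?,scc[5]=1,scc[6]=?,scc[7]=0)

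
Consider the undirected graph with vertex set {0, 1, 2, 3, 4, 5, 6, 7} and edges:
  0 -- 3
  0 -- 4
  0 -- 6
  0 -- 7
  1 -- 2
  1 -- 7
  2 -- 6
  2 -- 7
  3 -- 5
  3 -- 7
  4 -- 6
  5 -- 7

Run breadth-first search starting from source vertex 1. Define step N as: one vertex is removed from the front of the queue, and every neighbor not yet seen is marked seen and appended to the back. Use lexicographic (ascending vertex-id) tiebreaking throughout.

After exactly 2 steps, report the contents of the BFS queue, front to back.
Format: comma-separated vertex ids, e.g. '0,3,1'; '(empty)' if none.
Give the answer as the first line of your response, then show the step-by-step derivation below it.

7,6

step 1: dequeue 1; queue=[2,7]; order=1
step 2: dequeue 2; queue=[7,6]; order=1,2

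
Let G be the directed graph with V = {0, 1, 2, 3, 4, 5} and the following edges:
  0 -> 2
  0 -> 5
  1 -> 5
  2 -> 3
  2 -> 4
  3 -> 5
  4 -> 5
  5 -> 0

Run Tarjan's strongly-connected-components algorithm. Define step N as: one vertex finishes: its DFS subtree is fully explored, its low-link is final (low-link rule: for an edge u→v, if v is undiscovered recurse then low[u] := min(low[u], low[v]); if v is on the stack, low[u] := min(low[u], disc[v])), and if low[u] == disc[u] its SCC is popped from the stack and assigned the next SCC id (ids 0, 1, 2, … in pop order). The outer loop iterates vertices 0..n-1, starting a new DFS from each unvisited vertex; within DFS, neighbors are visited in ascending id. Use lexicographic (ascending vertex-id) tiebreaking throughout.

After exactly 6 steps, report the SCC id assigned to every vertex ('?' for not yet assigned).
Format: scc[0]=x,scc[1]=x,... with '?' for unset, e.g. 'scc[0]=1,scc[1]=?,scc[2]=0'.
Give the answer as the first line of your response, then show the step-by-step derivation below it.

scc[0]=0,scc[1]=1,scc[2]=0,scc[3]=0,scc[4]=0,scc[5]=0

step 1: low=(low[0]=0,low[1]=?,low[2]=1,low[3]=2,low[4]=?,low[5]=0); scc=(scc[0]=?,scc[1]=?,scc[2]=?,scc[3]=?,scc[4]=?,scc[5]=?)
step 2: low=(low[0]=0,low[1]=?,low[2]=1,low[3]=0,low[4]=?,low[5]=0); scc=(scc[0]=?,scc[1]=?,scc[2]=?,scc[3]=?,scc[4]=?,scc[5]=?)
step 3: low=(low[0]=0,low[1]=?,low[2]=0,low[3]=0,low[4]=3,low[5]=0); scc=(scc[0]=?,scc[1]=?,scc[2]=?,scc[3]=?,scc[4]=?,scc[5]=?)
step 4: low=(low[0]=0,low[1]=?,low[2]=0,low[3]=0,low[4]=3,low[5]=0); scc=(scc[0]=?,scc[1]=?,scc[2]=?,scc[3]=?,scc[4]=?,scc[5]=?)
step 5: low=(low[0]=0,low[1]=?,low[2]=0,low[3]=0,low[4]=3,low[5]=0); scc=(scc[0]=0,scc[1]=?,scc[2]=0,scc[3]=0,scc[4]=0,scc[5]=0)
step 6: low=(low[0]=0,low[1]=5,low[2]=0,low[3]=0,low[4]=3,low[5]=0); scc=(scc[0]=0,scc[1]=1,scc[2]=0,scc[3]=0,scc[4]=0,scc[5]=0)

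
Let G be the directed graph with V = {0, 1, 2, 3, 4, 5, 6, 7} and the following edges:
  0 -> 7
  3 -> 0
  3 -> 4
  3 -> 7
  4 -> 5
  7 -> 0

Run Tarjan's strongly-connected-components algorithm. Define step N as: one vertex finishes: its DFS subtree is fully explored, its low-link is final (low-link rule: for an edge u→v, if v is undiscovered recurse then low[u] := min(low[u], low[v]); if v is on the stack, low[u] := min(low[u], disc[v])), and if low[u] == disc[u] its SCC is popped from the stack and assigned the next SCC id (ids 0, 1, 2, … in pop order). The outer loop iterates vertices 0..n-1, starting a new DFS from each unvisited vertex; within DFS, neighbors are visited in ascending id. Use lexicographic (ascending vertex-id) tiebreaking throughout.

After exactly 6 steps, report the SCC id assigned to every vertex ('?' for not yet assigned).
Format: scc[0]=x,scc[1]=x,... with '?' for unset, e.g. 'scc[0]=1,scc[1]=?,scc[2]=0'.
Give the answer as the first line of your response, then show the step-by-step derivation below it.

scc[0]=0,scc[1]=1,scc[2]=2,scc[3]=?,scc[4]=4,scc[5]=3,scc[6]=?,scc[7]=0

step 1: low=(low[0]=0,low[1]=?,low[2]=?,low[3]=?,low[4]=?,low[5]=?,low[6]=?,low[7]=0); scc=(scc[0]=?,scc[1]=?,scc[2]=?,scc[3]=?,scc[4]=?,scc[5]=?,scc[6]=?,scc[7]=?)
step 2: low=(low[0]=0,low[1]=?,low[2]=?,low[3]=?,low[4]=?,low[5]=?,low[6]=?,low[7]=0); scc=(scc[0]=0,scc[1]=?,scc[2]=?,scc[3]=?,scc[4]=?,scc[5]=?,scc[6]=?,scc[7]=0)
step 3: low=(low[0]=0,low[1]=2,low[2]=?,low[3]=?,low[4]=?,low[5]=?,low[6]=?,low[7]=0); scc=(scc[0]=0,scc[1]=1,scc[2]=?,scc[3]=?,scc[4]=?,scc[5]=?,scc[6]=?,scc[7]=0)
step 4: low=(low[0]=0,low[1]=2,low[2]=3,low[3]=?,low[4]=?,low[5]=?,low[6]=?,low[7]=0); scc=(scc[0]=0,scc[1]=1,scc[2]=2,scc[3]=?,scc[4]=?,scc[5]=?,scc[6]=?,scc[7]=0)
step 5: low=(low[0]=0,low[1]=2,low[2]=3,low[3]=4,low[4]=5,low[5]=6,low[6]=?,low[7]=0); scc=(scc[0]=0,scc[1]=1,scc[2]=2,scc[3]=?,scc[4]=?,scc[5]=3,scc[6]=?,scc[7]=0)
step 6: low=(low[0]=0,low[1]=2,low[2]=3,low[3]=4,low[4]=5,low[5]=6,low[6]=?,low[7]=0); scc=(scc[0]=0,scc[1]=1,scc[2]=2,scc[3]=?,scc[4]=4,scc[5]=3,scc[6]=?,scc[7]=0)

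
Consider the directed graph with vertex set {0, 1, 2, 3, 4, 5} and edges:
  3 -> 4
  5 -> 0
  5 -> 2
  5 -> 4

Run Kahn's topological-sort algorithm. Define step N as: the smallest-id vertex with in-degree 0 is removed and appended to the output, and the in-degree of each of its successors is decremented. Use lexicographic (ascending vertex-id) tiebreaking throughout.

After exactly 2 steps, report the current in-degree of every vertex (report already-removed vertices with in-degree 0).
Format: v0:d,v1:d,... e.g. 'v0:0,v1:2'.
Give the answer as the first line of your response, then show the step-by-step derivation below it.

v0:1,v1:0,v2:1,v3:0,v4:1,v5:0

step 1: output 1; order=[1]; indeg=(1,0,1,0,2,0)
step 2: output 3; order=[1,3]; indeg=(1,0,1,0,1,0)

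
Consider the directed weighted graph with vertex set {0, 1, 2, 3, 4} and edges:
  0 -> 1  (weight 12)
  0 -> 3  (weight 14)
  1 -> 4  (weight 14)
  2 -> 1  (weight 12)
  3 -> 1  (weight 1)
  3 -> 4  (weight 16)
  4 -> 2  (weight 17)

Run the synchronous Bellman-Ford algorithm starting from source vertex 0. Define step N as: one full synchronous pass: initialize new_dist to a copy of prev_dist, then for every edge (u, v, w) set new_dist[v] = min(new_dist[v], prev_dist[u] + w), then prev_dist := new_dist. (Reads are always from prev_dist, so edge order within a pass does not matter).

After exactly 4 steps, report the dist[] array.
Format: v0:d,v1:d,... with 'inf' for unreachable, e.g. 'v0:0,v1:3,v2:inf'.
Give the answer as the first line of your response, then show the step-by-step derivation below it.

v0:0,v1:12,v2:43,v3:14,v4:26

step 1: dist = v0:0,v1:12,v2:inf,v3:14,v4:inf
step 2: dist = v0:0,v1:12,v2:inf,v3:14,v4:26
step 3: dist = v0:0,v1:12,v2:43,v3:14,v4:26
step 4: dist = v0:0,v1:12,v2:43,v3:14,v4:26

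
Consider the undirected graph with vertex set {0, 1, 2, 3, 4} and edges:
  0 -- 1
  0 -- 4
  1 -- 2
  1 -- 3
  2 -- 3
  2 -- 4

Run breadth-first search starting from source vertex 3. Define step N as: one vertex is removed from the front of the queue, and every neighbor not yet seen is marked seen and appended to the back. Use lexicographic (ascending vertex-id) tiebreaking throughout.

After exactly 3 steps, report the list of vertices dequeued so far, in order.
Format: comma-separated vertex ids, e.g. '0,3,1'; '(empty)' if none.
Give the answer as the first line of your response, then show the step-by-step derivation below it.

3,1,2

step 1: dequeue 3; queue=[1,2]; order=3
step 2: dequeue 1; queue=[2,0]; order=3,1
step 3: dequeue 2; queue=[0,4]; order=3,1,2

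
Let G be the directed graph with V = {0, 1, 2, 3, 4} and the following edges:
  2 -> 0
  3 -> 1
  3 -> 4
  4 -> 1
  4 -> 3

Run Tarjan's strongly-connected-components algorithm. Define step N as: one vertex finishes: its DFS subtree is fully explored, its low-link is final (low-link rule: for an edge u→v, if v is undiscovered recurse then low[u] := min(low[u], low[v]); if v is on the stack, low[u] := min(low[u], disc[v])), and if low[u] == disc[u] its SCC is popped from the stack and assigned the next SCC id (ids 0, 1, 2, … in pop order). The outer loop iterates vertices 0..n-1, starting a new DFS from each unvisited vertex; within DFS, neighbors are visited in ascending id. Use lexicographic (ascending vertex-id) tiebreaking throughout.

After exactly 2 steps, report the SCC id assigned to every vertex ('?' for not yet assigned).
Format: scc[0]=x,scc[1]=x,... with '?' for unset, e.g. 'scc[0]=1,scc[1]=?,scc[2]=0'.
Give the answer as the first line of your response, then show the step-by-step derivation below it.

scc[0]=0,scc[1]=1,scc[2]=?,scc[3]=?,scc[4]=?

step 1: low=(low[0]=0,low[1]=?,low[2]=?,low[3]=?,low[4]=?); scc=(scc[0]=0,scc[1]=?,scc[2]=?,scc[3]=?,scc[4]=?)
step 2: low=(low[0]=0,low[1]=1,low[2]=?,low[3]=?,low[4]=?); scc=(scc[0]=0,scc[1]=1,scc[2]=?,scc[3]=?,scc[4]=?)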